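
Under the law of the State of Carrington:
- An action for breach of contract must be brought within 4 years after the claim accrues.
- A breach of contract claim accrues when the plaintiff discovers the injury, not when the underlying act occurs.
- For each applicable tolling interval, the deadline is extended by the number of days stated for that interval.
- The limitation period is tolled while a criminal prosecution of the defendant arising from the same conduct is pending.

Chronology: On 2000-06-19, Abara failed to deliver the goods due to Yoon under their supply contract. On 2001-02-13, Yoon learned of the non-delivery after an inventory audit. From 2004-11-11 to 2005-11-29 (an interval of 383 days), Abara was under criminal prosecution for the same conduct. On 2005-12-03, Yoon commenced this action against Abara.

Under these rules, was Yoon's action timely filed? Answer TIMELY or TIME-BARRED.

The claim did not accrue until Yoon discovered the injury on 2001-02-13; the 2000-06-19 act date does not start the clock under the stated rule.
The untolled deadline — 4 years after 2001-02-13 — is 2005-02-13.
The pending criminal prosecution from 2004-11-11 to 2005-11-29 tolled the period for 383 days, extending the deadline to 2006-03-03.
Yoon filed on 2005-12-03, before the 2006-03-03 deadline, so the action is timely.

TIMELY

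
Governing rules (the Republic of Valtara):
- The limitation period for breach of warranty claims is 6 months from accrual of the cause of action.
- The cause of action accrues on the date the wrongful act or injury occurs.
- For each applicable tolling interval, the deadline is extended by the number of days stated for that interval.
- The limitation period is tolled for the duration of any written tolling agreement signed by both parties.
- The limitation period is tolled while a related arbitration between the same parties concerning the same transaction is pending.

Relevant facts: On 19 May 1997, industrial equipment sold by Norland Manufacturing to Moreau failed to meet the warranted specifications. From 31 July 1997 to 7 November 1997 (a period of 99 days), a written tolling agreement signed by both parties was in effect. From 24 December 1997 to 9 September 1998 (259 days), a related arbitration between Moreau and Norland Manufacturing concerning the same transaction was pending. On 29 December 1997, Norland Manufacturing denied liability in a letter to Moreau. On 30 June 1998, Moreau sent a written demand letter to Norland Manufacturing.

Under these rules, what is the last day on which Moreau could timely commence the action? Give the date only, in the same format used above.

12 November 1998

The claim accrued on 19 May 1997, when the wrongful act occurred.
Adding the 6 months base period to 19 May 1997 gives a deadline of 19 November 1997, before any tolling.
Because the written tolling agreement ran from 31 July 1997 to 7 November 1997, the deadline is extended by 99 days to 26 February 1998.
Because the pending related arbitration ran from 24 December 1997 to 9 September 1998, the deadline is extended by 259 days to 12 November 1998.
None of the other events listed affects the running of the period under the stated rules.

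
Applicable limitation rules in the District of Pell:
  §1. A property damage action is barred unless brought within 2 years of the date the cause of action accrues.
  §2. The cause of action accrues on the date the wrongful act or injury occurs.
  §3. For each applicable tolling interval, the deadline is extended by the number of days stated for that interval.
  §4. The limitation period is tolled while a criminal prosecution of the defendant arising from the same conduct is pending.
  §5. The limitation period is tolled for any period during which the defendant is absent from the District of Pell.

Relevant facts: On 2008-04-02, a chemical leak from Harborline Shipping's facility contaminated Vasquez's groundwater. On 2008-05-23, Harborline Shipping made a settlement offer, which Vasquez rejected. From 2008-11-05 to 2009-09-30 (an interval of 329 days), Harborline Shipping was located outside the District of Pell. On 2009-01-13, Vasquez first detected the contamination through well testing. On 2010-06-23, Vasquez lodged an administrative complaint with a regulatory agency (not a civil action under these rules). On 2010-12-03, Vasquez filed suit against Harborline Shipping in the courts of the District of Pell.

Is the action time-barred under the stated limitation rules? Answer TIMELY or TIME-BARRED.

Because the rule ties accrual to occurrence, the claim accrued on 2008-04-02, not on the 2009-01-13 discovery date.
2 years from 2008-04-02 is 2010-04-02.
Because the defendant's absence from the jurisdiction ran from 2008-11-05 to 2009-09-30, the deadline is extended by 329 days to 2011-02-25.
None of the other events listed affects the running of the period under the stated rules.
The 2010-12-03 filing precedes the 2011-02-25 deadline; the claim is timely.

TIMELY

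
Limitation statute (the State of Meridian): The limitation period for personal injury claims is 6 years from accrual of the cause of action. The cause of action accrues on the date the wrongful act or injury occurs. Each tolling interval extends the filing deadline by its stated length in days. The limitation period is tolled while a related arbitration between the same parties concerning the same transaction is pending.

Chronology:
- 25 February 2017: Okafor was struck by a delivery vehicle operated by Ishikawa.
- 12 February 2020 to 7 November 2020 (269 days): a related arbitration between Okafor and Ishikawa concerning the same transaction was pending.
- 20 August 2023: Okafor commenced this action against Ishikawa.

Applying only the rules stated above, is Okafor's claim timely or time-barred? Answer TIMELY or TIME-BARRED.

TIMELY

The limitation period began to run on 25 February 2017.
6 years from 25 February 2017 is 25 February 2023.
Because the pending related arbitration ran from 12 February 2020 to 7 November 2020, the deadline is extended by 269 days to 21 November 2023.
The 20 August 2023 filing precedes the 21 November 2023 deadline; the claim is timely.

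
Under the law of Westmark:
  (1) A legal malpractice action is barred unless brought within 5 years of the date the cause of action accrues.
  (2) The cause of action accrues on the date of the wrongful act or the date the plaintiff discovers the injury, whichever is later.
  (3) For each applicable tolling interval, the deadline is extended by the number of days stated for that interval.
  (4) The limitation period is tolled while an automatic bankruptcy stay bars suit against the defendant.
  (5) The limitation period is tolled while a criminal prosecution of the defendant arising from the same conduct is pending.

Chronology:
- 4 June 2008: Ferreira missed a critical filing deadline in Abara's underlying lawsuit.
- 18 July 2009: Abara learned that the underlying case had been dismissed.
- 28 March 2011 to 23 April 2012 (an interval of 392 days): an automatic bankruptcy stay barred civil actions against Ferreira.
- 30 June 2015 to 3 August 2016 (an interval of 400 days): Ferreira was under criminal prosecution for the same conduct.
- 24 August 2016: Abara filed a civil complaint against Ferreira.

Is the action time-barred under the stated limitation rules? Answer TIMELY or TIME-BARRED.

TIMELY

Because discovery on 18 July 2009 post-dates the 4 June 2008 act, accrual under the later-of rule falls on 18 July 2009.
The untolled deadline — 5 years after 18 July 2009 — is 18 July 2014.
Because the automatic bankruptcy stay ran from 28 March 2011 to 23 April 2012, the deadline is extended by 392 days to 14 August 2015.
The pending criminal prosecution from 30 June 2015 to 3 August 2016 tolled the period for 400 days, extending the deadline to 17 September 2016.
Abara filed on 24 August 2016, before the 17 September 2016 deadline, so the action is timely.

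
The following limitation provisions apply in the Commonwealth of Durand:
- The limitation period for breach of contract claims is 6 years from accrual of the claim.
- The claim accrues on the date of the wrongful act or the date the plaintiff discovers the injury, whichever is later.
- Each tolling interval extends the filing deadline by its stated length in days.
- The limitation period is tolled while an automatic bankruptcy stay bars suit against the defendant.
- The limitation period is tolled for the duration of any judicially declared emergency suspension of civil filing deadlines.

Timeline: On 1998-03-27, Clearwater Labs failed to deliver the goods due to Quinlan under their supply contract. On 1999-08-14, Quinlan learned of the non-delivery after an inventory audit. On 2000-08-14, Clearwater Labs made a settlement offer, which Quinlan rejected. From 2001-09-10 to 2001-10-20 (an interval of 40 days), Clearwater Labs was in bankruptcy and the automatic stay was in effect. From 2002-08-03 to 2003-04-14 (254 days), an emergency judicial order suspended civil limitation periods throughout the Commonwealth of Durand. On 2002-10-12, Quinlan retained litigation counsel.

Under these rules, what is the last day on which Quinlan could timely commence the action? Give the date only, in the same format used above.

2006-06-04

Taking the later of the act (1998-03-27) and discovery (1999-08-14), the claim accrued on 1999-08-14.
Adding the 6 years base period to 1999-08-14 gives a deadline of 2005-08-14, before any tolling.
The period was tolled for 40 days by the automatic bankruptcy stay (2001-09-10 to 2001-10-20), pushing the deadline to 2005-09-23.
Because the emergency suspension of filing deadlines ran from 2002-08-03 to 2003-04-14, the deadline is extended by 254 days to 2006-06-04.
The other events in the timeline have no effect on the limitation period under the stated rules.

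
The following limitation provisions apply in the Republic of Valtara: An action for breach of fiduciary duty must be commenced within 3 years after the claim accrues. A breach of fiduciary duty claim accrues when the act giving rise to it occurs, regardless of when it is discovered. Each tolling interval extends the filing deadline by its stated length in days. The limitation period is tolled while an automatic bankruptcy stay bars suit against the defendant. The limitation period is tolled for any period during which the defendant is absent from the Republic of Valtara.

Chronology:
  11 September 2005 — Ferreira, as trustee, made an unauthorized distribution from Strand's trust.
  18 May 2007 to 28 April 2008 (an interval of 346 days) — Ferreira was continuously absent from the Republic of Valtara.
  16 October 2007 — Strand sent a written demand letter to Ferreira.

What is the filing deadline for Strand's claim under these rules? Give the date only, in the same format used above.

The claim accrued on 11 September 2005, when the wrongful act occurred.
The untolled deadline — 3 years after 11 September 2005 — is 11 September 2008.
The defendant's absence from the jurisdiction from 18 May 2007 to 28 April 2008 tolled the period for 346 days, extending the deadline to 23 August 2009.
None of the other events listed affects the running of the period under the stated rules.

23 August 2009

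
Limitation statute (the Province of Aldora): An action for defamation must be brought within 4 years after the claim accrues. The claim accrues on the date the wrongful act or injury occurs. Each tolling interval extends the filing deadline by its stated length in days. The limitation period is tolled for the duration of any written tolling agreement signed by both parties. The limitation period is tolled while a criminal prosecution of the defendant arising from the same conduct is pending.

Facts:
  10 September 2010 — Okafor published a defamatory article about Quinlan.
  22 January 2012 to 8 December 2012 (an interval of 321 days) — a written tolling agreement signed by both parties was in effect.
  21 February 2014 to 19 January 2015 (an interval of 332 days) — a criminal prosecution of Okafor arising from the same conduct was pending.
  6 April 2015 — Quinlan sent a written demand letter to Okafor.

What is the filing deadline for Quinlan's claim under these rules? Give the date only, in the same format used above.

The claim accrued on 10 September 2010, the date of the act.
Adding the 4 years base period to 10 September 2010 gives a deadline of 10 September 2014, before any tolling.
Because the written tolling agreement ran from 22 January 2012 to 8 December 2012, the deadline is extended by 321 days to 28 July 2015.
The pending criminal prosecution from 21 February 2014 to 19 January 2015 tolled the period for 332 days, extending the deadline to 24 June 2016.
The other events in the timeline have no effect on the limitation period under the stated rules.

24 June 2016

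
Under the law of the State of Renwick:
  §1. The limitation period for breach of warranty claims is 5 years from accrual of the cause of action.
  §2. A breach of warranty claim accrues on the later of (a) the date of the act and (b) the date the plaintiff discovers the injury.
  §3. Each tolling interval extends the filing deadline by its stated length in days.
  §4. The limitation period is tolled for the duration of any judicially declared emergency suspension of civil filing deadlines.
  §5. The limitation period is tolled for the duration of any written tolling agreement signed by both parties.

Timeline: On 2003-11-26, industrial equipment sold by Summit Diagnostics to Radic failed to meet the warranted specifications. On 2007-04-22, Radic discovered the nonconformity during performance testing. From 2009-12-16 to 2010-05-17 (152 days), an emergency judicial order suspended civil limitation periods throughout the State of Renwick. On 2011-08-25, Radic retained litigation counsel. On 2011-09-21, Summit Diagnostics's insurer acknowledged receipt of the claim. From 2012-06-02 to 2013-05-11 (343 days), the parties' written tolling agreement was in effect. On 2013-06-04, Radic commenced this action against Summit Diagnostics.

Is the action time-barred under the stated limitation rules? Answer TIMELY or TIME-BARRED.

Because discovery on 2007-04-22 post-dates the 2003-11-26 act, accrual under the later-of rule falls on 2007-04-22.
5 years from 2007-04-22 is 2012-04-22.
The period was tolled for 152 days by the emergency suspension of filing deadlines (2009-12-16 to 2010-05-17), pushing the deadline to 2012-09-21.
The written tolling agreement from 2012-06-02 to 2013-05-11 tolled the period for 343 days, extending the deadline to 2013-08-30.
The other events in the timeline have no effect on the limitation period under the stated rules.
Filing on 2013-06-04 beat the 2013-08-30 deadline — the action is timely.

TIMELY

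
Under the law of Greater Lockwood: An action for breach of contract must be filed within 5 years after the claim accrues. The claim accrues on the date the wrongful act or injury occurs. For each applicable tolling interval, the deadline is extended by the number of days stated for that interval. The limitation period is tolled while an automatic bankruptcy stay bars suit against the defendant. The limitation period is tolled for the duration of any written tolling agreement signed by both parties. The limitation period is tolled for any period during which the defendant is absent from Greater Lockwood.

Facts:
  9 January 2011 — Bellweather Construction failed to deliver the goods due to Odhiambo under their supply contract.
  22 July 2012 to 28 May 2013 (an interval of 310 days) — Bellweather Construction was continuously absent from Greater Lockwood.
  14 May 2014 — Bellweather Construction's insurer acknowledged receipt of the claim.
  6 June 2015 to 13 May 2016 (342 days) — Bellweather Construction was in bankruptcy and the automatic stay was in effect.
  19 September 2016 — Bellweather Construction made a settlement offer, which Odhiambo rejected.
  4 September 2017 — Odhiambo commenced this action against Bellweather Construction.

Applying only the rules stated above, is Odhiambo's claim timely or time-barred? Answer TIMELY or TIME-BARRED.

The claim accrued on 9 January 2011, when the wrongful act occurred.
5 years from 9 January 2011 is 9 January 2016.
The defendant's absence from the jurisdiction from 22 July 2012 to 28 May 2013 tolled the period for 310 days, extending the deadline to 14 November 2016.
Because the automatic bankruptcy stay ran from 6 June 2015 to 13 May 2016, the deadline is extended by 342 days to 22 October 2017.
The other events in the timeline have no effect on the limitation period under the stated rules.
Filing on 4 September 2017 beat the 22 October 2017 deadline — the action is timely.

TIMELY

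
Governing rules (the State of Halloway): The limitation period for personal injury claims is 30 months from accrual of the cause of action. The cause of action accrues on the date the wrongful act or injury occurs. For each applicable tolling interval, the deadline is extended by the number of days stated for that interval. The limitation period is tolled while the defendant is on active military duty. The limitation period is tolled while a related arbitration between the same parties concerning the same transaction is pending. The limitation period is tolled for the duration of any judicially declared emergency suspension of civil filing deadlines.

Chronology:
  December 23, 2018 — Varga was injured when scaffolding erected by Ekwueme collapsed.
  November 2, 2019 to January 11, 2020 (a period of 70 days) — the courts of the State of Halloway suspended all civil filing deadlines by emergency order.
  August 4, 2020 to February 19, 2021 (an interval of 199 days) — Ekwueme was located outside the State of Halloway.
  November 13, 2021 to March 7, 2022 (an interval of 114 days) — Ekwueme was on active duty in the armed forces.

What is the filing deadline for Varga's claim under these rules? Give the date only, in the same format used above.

September 1, 2021

The cause of action accrued on December 23, 2018, the date of the act.
Adding the 30 months base period to December 23, 2018 gives a deadline of June 23, 2021, before any tolling.
The period was tolled for 70 days by the emergency suspension of filing deadlines (November 2, 2019 to January 11, 2020), pushing the deadline to September 1, 2021.
The defendant's active military service from November 13, 2021 to March 7, 2022 began after the period had already run on September 1, 2021, so it has no tolling effect.
The defendant's absence from the jurisdiction from August 4, 2020 to February 19, 2021 does not toll the period, because no stated rule makes the defendant's absence a tolling event.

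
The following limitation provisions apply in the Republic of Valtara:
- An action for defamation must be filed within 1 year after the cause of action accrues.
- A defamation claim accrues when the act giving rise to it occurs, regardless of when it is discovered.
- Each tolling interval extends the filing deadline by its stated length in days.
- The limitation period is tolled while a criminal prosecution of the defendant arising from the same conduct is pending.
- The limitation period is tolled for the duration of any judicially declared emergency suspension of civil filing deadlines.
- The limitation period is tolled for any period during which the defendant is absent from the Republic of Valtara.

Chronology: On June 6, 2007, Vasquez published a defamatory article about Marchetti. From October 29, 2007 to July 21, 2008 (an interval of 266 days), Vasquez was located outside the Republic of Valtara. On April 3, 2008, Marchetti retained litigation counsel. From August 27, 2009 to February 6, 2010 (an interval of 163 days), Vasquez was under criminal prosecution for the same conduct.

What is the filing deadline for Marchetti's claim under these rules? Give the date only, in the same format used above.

The claim accrued on June 6, 2007, when the wrongful act occurred.
The untolled deadline — 1 year after June 6, 2007 — is June 6, 2008.
Because the defendant's absence from the jurisdiction ran from October 29, 2007 to July 21, 2008, the deadline is extended by 266 days to February 27, 2009.
By the time the pending criminal prosecution began on August 27, 2009, the limitation period had already expired on February 27, 2009; that interval cannot revive it.
Nothing else in the chronology tolls or restarts the period.

February 27, 2009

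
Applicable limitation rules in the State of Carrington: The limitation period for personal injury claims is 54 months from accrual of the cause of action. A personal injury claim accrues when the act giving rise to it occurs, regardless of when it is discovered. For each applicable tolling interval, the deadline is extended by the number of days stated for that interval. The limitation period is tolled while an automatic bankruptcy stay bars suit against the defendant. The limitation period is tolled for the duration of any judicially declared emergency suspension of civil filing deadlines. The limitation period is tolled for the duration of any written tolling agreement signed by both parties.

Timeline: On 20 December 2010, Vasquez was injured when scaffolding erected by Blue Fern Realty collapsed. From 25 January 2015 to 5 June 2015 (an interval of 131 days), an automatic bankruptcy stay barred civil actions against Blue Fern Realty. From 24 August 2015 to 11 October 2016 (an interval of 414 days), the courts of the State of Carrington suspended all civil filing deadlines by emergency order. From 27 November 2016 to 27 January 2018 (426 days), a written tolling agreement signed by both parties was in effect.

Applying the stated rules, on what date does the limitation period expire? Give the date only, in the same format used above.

15 February 2018

The limitation period began to run on 20 December 2010.
The untolled deadline — 54 months after 20 December 2010 — is 20 June 2015.
The automatic bankruptcy stay from 25 January 2015 to 5 June 2015 tolled the period for 131 days, extending the deadline to 29 October 2015.
Because the emergency suspension of filing deadlines ran from 24 August 2015 to 11 October 2016, the deadline is extended by 414 days to 16 December 2016.
The period was tolled for 426 days by the written tolling agreement (27 November 2016 to 27 January 2018), pushing the deadline to 15 February 2018.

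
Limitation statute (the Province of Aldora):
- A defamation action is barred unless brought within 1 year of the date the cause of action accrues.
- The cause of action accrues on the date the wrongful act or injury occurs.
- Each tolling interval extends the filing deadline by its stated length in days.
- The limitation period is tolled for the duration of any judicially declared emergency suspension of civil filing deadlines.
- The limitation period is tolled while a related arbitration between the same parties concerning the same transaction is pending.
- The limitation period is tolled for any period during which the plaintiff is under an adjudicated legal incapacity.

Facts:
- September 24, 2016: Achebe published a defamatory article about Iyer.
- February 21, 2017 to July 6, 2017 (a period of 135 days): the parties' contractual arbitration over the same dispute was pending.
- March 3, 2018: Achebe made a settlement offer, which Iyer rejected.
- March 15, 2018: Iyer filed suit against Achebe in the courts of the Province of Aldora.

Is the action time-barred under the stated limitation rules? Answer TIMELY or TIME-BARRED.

TIME-BARRED

The claim accrued on September 24, 2016, when the wrongful act occurred.
The untolled deadline — 1 year after September 24, 2016 — is September 24, 2017.
Because the pending related arbitration ran from February 21, 2017 to July 6, 2017, the deadline is extended by 135 days to February 6, 2018.
Nothing else in the chronology tolls or restarts the period.
Iyer filed on March 15, 2018, after the February 6, 2018 deadline, so the action is time-barred.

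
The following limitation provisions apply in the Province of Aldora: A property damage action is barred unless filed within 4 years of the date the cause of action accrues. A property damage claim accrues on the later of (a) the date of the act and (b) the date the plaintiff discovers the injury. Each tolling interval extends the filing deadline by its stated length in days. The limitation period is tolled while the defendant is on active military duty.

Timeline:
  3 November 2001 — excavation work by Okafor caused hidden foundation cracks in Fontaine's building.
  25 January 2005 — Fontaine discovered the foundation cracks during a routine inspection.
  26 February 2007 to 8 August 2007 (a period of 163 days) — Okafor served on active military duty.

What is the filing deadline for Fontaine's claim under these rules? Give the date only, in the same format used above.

7 July 2009

Because discovery on 25 January 2005 post-dates the 3 November 2001 act, accrual under the later-of rule falls on 25 January 2005.
The untolled deadline — 4 years after 25 January 2005 — is 25 January 2009.
The defendant's active military service from 26 February 2007 to 8 August 2007 tolled the period for 163 days, extending the deadline to 7 July 2009.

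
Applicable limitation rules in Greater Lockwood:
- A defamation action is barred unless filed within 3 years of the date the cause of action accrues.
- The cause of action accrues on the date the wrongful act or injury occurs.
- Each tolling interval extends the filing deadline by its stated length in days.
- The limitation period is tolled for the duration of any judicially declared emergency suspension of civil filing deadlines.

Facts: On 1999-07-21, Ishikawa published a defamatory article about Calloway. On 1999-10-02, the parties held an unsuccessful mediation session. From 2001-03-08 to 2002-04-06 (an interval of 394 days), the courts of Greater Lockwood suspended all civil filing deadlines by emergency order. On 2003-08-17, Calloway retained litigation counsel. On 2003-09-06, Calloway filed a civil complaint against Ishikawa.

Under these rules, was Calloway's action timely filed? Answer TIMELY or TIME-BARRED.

TIME-BARRED

The limitation period began to run on 1999-07-21.
3 years from 1999-07-21 is 2002-07-21.
The period was tolled for 394 days by the emergency suspension of filing deadlines (2001-03-08 to 2002-04-06), pushing the deadline to 2003-08-19.
Nothing else in the chronology tolls or restarts the period.
Calloway filed on 2003-09-06, after the 2003-08-19 deadline, so the action is time-barred.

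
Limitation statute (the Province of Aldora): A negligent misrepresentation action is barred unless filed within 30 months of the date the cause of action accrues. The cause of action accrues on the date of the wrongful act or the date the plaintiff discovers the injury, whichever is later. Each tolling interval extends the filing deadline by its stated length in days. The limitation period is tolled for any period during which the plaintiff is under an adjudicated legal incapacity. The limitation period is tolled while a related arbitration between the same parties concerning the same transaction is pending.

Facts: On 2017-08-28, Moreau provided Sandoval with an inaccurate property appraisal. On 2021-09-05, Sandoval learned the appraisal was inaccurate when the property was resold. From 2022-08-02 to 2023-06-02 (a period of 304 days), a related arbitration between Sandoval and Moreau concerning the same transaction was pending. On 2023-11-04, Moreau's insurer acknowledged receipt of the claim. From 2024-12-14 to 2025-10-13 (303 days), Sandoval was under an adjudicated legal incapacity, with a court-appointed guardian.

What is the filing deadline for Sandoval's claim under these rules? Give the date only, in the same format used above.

2025-11-02

The claim accrued on 2021-09-05 — the later of the 2017-08-28 act and the 2021-09-05 discovery.
The untolled deadline — 30 months after 2021-09-05 — is 2024-03-05.
The period was tolled for 304 days by the pending related arbitration (2022-08-02 to 2023-06-02), pushing the deadline to 2025-01-03.
The plaintiff's legal incapacity from 2024-12-14 to 2025-10-13 tolled the period for 303 days, extending the deadline to 2025-11-02.
Nothing else in the chronology tolls or restarts the period.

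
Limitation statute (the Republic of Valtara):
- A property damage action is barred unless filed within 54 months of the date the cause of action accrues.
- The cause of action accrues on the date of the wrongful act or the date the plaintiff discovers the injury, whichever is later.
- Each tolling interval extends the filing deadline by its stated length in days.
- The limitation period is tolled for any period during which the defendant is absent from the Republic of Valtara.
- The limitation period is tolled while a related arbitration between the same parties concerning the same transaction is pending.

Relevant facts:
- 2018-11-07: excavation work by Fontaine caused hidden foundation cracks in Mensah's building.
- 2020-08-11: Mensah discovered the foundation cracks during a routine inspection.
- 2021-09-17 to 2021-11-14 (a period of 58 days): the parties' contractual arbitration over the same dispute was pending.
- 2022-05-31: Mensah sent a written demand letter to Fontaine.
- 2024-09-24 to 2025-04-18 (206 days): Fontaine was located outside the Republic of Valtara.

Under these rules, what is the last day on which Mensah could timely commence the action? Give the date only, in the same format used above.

The claim accrued on 2020-08-11 — the later of the 2018-11-07 act and the 2020-08-11 discovery.
Adding the 54 months base period to 2020-08-11 gives a deadline of 2025-02-11, before any tolling.
Because the pending related arbitration ran from 2021-09-17 to 2021-11-14, the deadline is extended by 58 days to 2025-04-10.
The defendant's absence from the jurisdiction from 2024-09-24 to 2025-04-18 tolled the period for 206 days, extending the deadline to 2025-11-02.
None of the other events listed affects the running of the period under the stated rules.

2025-11-02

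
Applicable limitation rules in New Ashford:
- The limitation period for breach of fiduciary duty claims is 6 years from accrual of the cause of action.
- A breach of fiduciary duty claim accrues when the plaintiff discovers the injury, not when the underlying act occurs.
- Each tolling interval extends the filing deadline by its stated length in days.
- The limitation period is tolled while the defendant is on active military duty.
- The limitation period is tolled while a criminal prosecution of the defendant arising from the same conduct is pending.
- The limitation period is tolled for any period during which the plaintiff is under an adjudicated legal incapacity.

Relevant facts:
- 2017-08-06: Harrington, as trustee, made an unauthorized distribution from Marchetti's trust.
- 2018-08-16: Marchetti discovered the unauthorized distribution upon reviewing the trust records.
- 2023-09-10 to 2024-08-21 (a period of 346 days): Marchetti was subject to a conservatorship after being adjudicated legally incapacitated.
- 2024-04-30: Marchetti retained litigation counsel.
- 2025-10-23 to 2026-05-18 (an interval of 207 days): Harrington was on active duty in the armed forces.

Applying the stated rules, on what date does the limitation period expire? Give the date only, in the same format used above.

Under the discovery rule, the claim accrued on 2018-08-16, when Marchetti discovered the injury — not on the 2017-08-06 date of the underlying act.
The untolled deadline — 6 years after 2018-08-16 — is 2024-08-16.
The plaintiff's legal incapacity from 2023-09-10 to 2024-08-21 tolled the period for 346 days, extending the deadline to 2025-07-28.
The defendant's active military service starting 2025-10-23 came too late — the period had run on 2025-07-28 — and so does not extend the deadline.
The other events in the timeline have no effect on the limitation period under the stated rules.

2025-07-28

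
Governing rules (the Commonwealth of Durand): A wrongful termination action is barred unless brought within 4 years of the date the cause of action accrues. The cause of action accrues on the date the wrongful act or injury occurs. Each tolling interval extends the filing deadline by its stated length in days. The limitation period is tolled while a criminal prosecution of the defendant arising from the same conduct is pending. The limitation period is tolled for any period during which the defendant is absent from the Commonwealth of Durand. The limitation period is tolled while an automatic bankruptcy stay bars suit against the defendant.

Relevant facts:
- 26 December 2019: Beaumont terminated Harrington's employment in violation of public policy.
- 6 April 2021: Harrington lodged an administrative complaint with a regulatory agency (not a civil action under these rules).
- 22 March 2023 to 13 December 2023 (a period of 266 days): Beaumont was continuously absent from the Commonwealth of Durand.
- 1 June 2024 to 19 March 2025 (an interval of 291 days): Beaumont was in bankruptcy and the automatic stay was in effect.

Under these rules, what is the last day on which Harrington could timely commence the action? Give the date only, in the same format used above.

The cause of action accrued on 26 December 2019, the date of the act.
Adding the 4 years base period to 26 December 2019 gives a deadline of 26 December 2023, before any tolling.
The defendant's absence from the jurisdiction from 22 March 2023 to 13 December 2023 tolled the period for 266 days, extending the deadline to 17 September 2024.
The period was tolled for 291 days by the automatic bankruptcy stay (1 June 2024 to 19 March 2025), pushing the deadline to 5 July 2025.
None of the other events listed affects the running of the period under the stated rules.

5 July 2025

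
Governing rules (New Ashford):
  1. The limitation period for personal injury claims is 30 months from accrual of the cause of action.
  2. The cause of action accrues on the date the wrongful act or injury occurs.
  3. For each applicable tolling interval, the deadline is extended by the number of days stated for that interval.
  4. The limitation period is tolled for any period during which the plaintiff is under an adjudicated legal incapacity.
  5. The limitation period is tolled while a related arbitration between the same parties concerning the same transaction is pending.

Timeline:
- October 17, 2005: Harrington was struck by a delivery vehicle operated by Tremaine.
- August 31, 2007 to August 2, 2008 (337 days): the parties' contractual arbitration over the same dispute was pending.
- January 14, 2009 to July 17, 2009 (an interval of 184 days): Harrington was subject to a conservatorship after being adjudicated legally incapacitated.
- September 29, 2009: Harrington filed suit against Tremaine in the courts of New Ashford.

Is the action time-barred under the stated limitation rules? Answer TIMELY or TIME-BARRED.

The cause of action accrued on October 17, 2005, the date of the act.
The untolled deadline — 30 months after October 17, 2005 — is April 17, 2008.
The pending related arbitration from August 31, 2007 to August 2, 2008 tolled the period for 337 days, extending the deadline to March 20, 2009.
Because the plaintiff's legal incapacity ran from January 14, 2009 to July 17, 2009, the deadline is extended by 184 days to September 20, 2009.
The September 29, 2009 filing falls after the September 20, 2009 deadline; the claim is time-barred.

TIME-BARRED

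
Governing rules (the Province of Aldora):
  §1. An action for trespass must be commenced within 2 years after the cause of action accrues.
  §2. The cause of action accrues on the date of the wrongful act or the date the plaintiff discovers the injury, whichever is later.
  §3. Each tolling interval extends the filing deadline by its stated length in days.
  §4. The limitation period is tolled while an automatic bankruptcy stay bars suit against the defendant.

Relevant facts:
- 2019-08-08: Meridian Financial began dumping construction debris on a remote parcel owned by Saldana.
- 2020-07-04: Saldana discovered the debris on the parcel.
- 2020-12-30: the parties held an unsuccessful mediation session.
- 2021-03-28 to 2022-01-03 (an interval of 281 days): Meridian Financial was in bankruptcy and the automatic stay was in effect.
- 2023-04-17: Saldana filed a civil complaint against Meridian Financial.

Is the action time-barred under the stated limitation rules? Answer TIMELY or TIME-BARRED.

Taking the later of the act (2019-08-08) and discovery (2020-07-04), the claim accrued on 2020-07-04.
The untolled deadline — 2 years after 2020-07-04 — is 2022-07-04.
Because the automatic bankruptcy stay ran from 2021-03-28 to 2022-01-03, the deadline is extended by 281 days to 2023-04-11.
None of the other events listed affects the running of the period under the stated rules.
The 2023-04-17 filing falls after the 2023-04-11 deadline; the claim is time-barred.

TIME-BARRED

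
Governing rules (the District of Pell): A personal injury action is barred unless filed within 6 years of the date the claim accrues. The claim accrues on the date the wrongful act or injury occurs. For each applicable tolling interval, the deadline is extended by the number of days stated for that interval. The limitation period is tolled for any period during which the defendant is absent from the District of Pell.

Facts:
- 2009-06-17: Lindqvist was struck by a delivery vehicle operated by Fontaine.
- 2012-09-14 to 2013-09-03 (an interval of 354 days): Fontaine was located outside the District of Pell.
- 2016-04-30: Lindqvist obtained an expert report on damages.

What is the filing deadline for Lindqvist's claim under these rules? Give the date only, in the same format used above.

2016-06-05

The limitation period began to run on 2009-06-17.
Adding the 6 years base period to 2009-06-17 gives a deadline of 2015-06-17, before any tolling.
Because the defendant's absence from the jurisdiction ran from 2012-09-14 to 2013-09-03, the deadline is extended by 354 days to 2016-06-05.
The other events in the timeline have no effect on the limitation period under the stated rules.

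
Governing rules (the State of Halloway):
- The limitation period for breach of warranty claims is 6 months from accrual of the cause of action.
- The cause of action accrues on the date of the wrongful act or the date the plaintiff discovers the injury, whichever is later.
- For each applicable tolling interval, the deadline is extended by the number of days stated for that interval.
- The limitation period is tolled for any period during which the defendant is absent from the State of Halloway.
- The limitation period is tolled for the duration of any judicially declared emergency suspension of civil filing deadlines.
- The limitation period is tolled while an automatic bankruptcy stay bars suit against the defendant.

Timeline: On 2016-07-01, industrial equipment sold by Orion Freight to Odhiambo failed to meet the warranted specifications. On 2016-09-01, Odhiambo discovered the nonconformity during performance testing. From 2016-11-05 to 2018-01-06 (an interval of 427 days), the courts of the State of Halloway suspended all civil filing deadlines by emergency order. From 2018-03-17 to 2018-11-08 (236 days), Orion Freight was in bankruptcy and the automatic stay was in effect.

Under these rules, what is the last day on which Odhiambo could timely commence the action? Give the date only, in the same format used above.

2018-12-24

The claim accrued on 2016-09-01 — the later of the 2016-07-01 act and the 2016-09-01 discovery.
The untolled deadline — 6 months after 2016-09-01 — is 2017-03-01.
Because the emergency suspension of filing deadlines ran from 2016-11-05 to 2018-01-06, the deadline is extended by 427 days to 2018-05-02.
The automatic bankruptcy stay from 2018-03-17 to 2018-11-08 tolled the period for 236 days, extending the deadline to 2018-12-24.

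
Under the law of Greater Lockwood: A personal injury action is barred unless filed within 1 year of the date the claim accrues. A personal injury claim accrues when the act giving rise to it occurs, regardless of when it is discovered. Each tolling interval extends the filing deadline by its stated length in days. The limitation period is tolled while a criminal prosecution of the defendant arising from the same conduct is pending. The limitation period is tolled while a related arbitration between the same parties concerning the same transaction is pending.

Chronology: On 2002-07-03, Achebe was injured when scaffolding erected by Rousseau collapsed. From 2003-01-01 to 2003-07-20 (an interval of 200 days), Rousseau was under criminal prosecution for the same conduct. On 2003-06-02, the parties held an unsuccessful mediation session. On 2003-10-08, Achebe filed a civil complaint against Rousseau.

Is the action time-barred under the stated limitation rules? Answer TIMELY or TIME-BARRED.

TIMELY

The limitation period began to run on 2002-07-03.
1 year from 2002-07-03 is 2003-07-03.
Because the pending criminal prosecution ran from 2003-01-01 to 2003-07-20, the deadline is extended by 200 days to 2004-01-19.
Nothing else in the chronology tolls or restarts the period.
Achebe filed on 2003-10-08, before the 2004-01-19 deadline, so the action is timely.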